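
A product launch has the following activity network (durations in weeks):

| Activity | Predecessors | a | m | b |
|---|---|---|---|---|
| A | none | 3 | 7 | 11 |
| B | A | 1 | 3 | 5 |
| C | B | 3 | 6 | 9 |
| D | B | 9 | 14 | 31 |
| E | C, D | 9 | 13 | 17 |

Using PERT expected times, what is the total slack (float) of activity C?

10 weeks

te_A = (3 + 4·7 + 11)/6 = 42/6 = 7
te_B = (1 + 4·3 + 5)/6 = 18/6 = 3
te_C = (3 + 4·6 + 9)/6 = 36/6 = 6
te_D = (9 + 4·14 + 31)/6 = 96/6 = 16
te_E = (9 + 4·13 + 17)/6 = 78/6 = 13

Forward pass:
ES_A = 0; EF_A = 7
ES_B = 7; EF_B = 7+3 = 10
ES_C = 10; EF_C = 10+6 = 16
ES_D = 10; EF_D = 10+16 = 26
ES_E = max(EF_C=16, EF_D=26) = 26; EF_E = 26+13 = 39
Expected project duration μ = 39 weeks. Critical path: A → B → D → E.

Backward pass:
LF_E = 39; LS_E = 39−13 = 26
LF_D = LS_E = 26; LS_D = 26−16 = 10
LF_C = LS_E = 26; LS_C = 26−6 = 20
LF_B = min(LS_C=20, LS_D=10) = 10; LS_B = 10−3 = 7
LF_A = LS_B = 7; LS_A = 7−7 = 0
Slack_C = LS_C − ES_C = 20 − 10 = 10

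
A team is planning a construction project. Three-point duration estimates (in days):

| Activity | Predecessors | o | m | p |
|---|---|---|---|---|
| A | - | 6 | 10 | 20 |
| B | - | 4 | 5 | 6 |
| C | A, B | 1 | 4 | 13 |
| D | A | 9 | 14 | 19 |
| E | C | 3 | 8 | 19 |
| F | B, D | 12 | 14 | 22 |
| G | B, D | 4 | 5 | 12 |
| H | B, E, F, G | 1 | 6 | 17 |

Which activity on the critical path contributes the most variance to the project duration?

H

te_A = (6 + 4·10 + 20)/6 = 66/6 = 11; σ²_A = ((20−6)/6)² = 5.444
te_B = (4 + 4·5 + 6)/6 = 30/6 = 5; σ²_B = ((6−4)/6)² = 0.111
te_C = (1 + 4·4 + 13)/6 = 30/6 = 5; σ²_C = ((13−1)/6)² = 4.000
te_D = (9 + 4·14 + 19)/6 = 84/6 = 14; σ²_D = ((19−9)/6)² = 2.778
te_E = (3 + 4·8 + 19)/6 = 54/6 = 9; σ²_E = ((19−3)/6)² = 7.111
te_F = (12 + 4·14 + 22)/6 = 90/6 = 15; σ²_F = ((22−12)/6)² = 2.778
te_G = (4 + 4·5 + 12)/6 = 36/6 = 6; σ²_G = ((12−4)/6)² = 1.778
te_H = (1 + 4·6 + 17)/6 = 42/6 = 7; σ²_H = ((17−1)/6)² = 7.111

Forward pass:
ES_A = 0; EF_A = 11
ES_B = 0; EF_B = 5
ES_C = max(EF_A=11, EF_B=5) = 11; EF_C = 11+5 = 16
ES_D = 11; EF_D = 11+14 = 25
ES_E = 16; EF_E = 16+9 = 25
ES_F = max(EF_B=5, EF_D=25) = 25; EF_F = 25+15 = 40
ES_G = max(EF_B=5, EF_D=25) = 25; EF_G = 25+6 = 31
ES_H = max(EF_B=5, EF_E=25, EF_F=40, EF_G=31) = 40; EF_H = 40+7 = 47
Expected project duration μ = 47 days. Critical path: A → D → F → H.

Variances on critical path: σ²_A=5.444, σ²_D=2.778, σ²_F=2.778, σ²_H=7.111.
Largest is σ²_H = 7.111.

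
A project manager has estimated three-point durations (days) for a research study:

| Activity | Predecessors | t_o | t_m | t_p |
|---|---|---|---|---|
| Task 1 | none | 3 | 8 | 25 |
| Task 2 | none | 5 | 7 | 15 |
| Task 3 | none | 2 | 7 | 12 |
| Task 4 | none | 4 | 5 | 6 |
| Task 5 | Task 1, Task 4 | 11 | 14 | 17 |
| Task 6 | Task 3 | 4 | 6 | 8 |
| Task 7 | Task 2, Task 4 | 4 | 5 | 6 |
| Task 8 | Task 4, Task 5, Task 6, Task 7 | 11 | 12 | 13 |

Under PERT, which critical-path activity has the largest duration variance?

Task 1

te_Task 1 = (3 + 4·8 + 25)/6 = 60/6 = 10; σ²_Task 1 = ((25−3)/6)² = 13.444
te_Task 2 = (5 + 4·7 + 15)/6 = 48/6 = 8; σ²_Task 2 = ((15−5)/6)² = 2.778
te_Task 3 = (2 + 4·7 + 12)/6 = 42/6 = 7; σ²_Task 3 = ((12−2)/6)² = 2.778
te_Task 4 = (4 + 4·5 + 6)/6 = 30/6 = 5; σ²_Task 4 = ((6−4)/6)² = 0.111
te_Task 5 = (11 + 4·14 + 17)/6 = 84/6 = 14; σ²_Task 5 = ((17−11)/6)² = 1.000
te_Task 6 = (4 + 4·6 + 8)/6 = 36/6 = 6; σ²_Task 6 = ((8−4)/6)² = 0.444
te_Task 7 = (4 + 4·5 + 6)/6 = 30/6 = 5; σ²_Task 7 = ((6−4)/6)² = 0.111
te_Task 8 = (11 + 4·12 + 13)/6 = 72/6 = 12; σ²_Task 8 = ((13−11)/6)² = 0.111

Forward pass:
ES_Task 1 = 0; EF_Task 1 = 10
ES_Task 2 = 0; EF_Task 2 = 8
ES_Task 3 = 0; EF_Task 3 = 7
ES_Task 4 = 0; EF_Task 4 = 5
ES_Task 5 = max(EF_Task 1=10, EF_Task 4=5) = 10; EF_Task 5 = 10+14 = 24
ES_Task 6 = 7; EF_Task 6 = 7+6 = 13
ES_Task 7 = max(EF_Task 2=8, EF_Task 4=5) = 8; EF_Task 7 = 8+5 = 13
ES_Task 8 = max(EF_Task 4=5, EF_Task 5=24, EF_Task 6=13, EF_Task 7=13) = 24; EF_Task 8 = 24+12 = 36
Expected project duration μ = 36 days. Critical path: Task 1 → Task 5 → Task 8.

Variances on critical path: σ²_Task 1=13.444, σ²_Task 5=1.000, σ²_Task 8=0.111.
Largest is σ²_Task 1 = 13.444.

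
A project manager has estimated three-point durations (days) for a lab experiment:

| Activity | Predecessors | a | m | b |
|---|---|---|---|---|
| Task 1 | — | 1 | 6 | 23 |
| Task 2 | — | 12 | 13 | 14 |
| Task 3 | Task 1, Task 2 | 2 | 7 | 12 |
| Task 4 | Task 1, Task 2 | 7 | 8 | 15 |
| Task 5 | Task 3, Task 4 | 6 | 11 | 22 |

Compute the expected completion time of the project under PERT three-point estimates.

34 days

te_Task 1 = (1 + 4·6 + 23)/6 = 48/6 = 8
te_Task 2 = (12 + 4·13 + 14)/6 = 78/6 = 13
te_Task 3 = (2 + 4·7 + 12)/6 = 42/6 = 7
te_Task 4 = (7 + 4·8 + 15)/6 = 54/6 = 9
te_Task 5 = (6 + 4·11 + 22)/6 = 72/6 = 12

Forward pass:
ES_Task 1 = 0; EF_Task 1 = 8
ES_Task 2 = 0; EF_Task 2 = 13
ES_Task 3 = max(EF_Task 1=8, EF_Task 2=13) = 13; EF_Task 3 = 13+7 = 20
ES_Task 4 = max(EF_Task 1=8, EF_Task 2=13) = 13; EF_Task 4 = 13+9 = 22
ES_Task 5 = max(EF_Task 3=20, EF_Task 4=22) = 22; EF_Task 5 = 22+12 = 34
Expected project duration μ = 34 days. Critical path: Task 2 → Task 4 → Task 5.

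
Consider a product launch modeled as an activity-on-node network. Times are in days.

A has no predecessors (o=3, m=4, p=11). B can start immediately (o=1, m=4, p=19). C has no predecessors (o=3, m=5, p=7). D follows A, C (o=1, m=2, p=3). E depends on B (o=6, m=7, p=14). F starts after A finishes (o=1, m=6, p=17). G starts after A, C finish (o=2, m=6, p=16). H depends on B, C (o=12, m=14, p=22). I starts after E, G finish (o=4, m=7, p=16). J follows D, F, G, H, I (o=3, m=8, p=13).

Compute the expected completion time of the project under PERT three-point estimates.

30 days

te_A = (3 + 4·4 + 11)/6 = 30/6 = 5
te_B = (1 + 4·4 + 19)/6 = 36/6 = 6
te_C = (3 + 4·5 + 7)/6 = 30/6 = 5
te_D = (1 + 4·2 + 3)/6 = 12/6 = 2
te_E = (6 + 4·7 + 14)/6 = 48/6 = 8
te_F = (1 + 4·6 + 17)/6 = 42/6 = 7
te_G = (2 + 4·6 + 16)/6 = 42/6 = 7
te_H = (12 + 4·14 + 22)/6 = 90/6 = 15
te_I = (4 + 4·7 + 16)/6 = 48/6 = 8
te_J = (3 + 4·8 + 13)/6 = 48/6 = 8

Forward pass:
ES_A = 0; EF_A = 5
ES_B = 0; EF_B = 6
ES_C = 0; EF_C = 5
ES_D = max(EF_A=5, EF_C=5) = 5; EF_D = 5+2 = 7
ES_E = 6; EF_E = 6+8 = 14
ES_F = 5; EF_F = 5+7 = 12
ES_G = max(EF_A=5, EF_C=5) = 5; EF_G = 5+7 = 12
ES_H = max(EF_B=6, EF_C=5) = 6; EF_H = 6+15 = 21
ES_I = max(EF_E=14, EF_G=12) = 14; EF_I = 14+8 = 22
ES_J = max(EF_D=7, EF_F=12, EF_G=12, EF_H=21, EF_I=22) = 22; EF_J = 22+8 = 30
Expected project duration μ = 30 days. Critical path: B → E → I → J.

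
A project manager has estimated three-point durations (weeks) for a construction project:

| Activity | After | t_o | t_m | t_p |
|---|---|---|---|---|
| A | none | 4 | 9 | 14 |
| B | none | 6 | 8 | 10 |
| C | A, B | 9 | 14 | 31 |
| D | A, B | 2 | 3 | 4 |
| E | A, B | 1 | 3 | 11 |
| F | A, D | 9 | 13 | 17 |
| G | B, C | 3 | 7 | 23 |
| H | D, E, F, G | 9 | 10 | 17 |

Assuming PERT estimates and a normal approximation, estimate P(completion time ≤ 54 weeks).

0.952

te_A = (4 + 4·9 + 14)/6 = 54/6 = 9; σ²_A = ((14−4)/6)² = 2.778
te_B = (6 + 4·8 + 10)/6 = 48/6 = 8; σ²_B = ((10−6)/6)² = 0.444
te_C = (9 + 4·14 + 31)/6 = 96/6 = 16; σ²_C = ((31−9)/6)² = 13.444
te_D = (2 + 4·3 + 4)/6 = 18/6 = 3; σ²_D = ((4−2)/6)² = 0.111
te_E = (1 + 4·3 + 11)/6 = 24/6 = 4; σ²_E = ((11−1)/6)² = 2.778
te_F = (9 + 4·13 + 17)/6 = 78/6 = 13; σ²_F = ((17−9)/6)² = 1.778
te_G = (3 + 4·7 + 23)/6 = 54/6 = 9; σ²_G = ((23−3)/6)² = 11.111
te_H = (9 + 4·10 + 17)/6 = 66/6 = 11; σ²_H = ((17−9)/6)² = 1.778

Forward pass:
ES_A = 0; EF_A = 9
ES_B = 0; EF_B = 8
ES_C = max(EF_A=9, EF_B=8) = 9; EF_C = 9+16 = 25
ES_D = max(EF_A=9, EF_B=8) = 9; EF_D = 9+3 = 12
ES_E = max(EF_A=9, EF_B=8) = 9; EF_E = 9+4 = 13
ES_F = max(EF_A=9, EF_D=12) = 12; EF_F = 12+13 = 25
ES_G = max(EF_B=8, EF_C=25) = 25; EF_G = 25+9 = 34
ES_H = max(EF_D=12, EF_E=13, EF_F=25, EF_G=34) = 34; EF_H = 34+11 = 45
Expected project duration μ = 45 weeks. Critical path: A → C → G → H.

Variance along critical path = 2.778 + 13.444 + 11.111 + 1.778 = 29.111; σ = √29.111 = 5.395 weeks.
Z = (54 − 45) / 5.395 = 1.668
P(T ≤ 54) = Φ(1.668) ≈ 0.952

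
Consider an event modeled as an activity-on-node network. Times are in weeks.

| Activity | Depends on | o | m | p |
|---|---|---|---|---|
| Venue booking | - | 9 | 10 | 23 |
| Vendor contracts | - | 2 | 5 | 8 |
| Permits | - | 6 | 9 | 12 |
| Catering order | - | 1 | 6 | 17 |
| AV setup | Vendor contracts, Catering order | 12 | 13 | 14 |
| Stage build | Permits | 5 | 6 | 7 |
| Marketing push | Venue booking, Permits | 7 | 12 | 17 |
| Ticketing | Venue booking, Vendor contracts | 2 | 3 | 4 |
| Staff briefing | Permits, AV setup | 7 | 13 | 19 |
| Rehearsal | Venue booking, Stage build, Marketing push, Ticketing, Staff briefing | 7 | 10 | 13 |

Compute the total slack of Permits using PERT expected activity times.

11 weeks

te_Venue booking = (9 + 4·10 + 23)/6 = 72/6 = 12
te_Vendor contracts = (2 + 4·5 + 8)/6 = 30/6 = 5
te_Permits = (6 + 4·9 + 12)/6 = 54/6 = 9
te_Catering order = (1 + 4·6 + 17)/6 = 42/6 = 7
te_AV setup = (12 + 4·13 + 14)/6 = 78/6 = 13
te_Stage build = (5 + 4·6 + 7)/6 = 36/6 = 6
te_Marketing push = (7 + 4·12 + 17)/6 = 72/6 = 12
te_Ticketing = (2 + 4·3 + 4)/6 = 18/6 = 3
te_Staff briefing = (7 + 4·13 + 19)/6 = 78/6 = 13
te_Rehearsal = (7 + 4·10 + 13)/6 = 60/6 = 10

Forward pass:
ES_Venue booking = 0; EF_Venue booking = 12
ES_Vendor contracts = 0; EF_Vendor contracts = 5
ES_Permits = 0; EF_Permits = 9
ES_Catering order = 0; EF_Catering order = 7
ES_AV setup = max(EF_Vendor contracts=5, EF_Catering order=7) = 7; EF_AV setup = 7+13 = 20
ES_Stage build = 9; EF_Stage build = 9+6 = 15
ES_Marketing push = max(EF_Venue booking=12, EF_Permits=9) = 12; EF_Marketing push = 12+12 = 24
ES_Ticketing = max(EF_Venue booking=12, EF_Vendor contracts=5) = 12; EF_Ticketing = 12+3 = 15
ES_Staff briefing = max(EF_Permits=9, EF_AV setup=20) = 20; EF_Staff briefing = 20+13 = 33
ES_Rehearsal = max(EF_Venue booking=12, EF_Stage build=15, EF_Marketing push=24, EF_Ticketing=15, EF_Staff briefing=33) = 33; EF_Rehearsal = 33+10 = 43
Expected project duration μ = 43 weeks. Critical path: Catering order → AV setup → Staff briefing → Rehearsal.

Backward pass:
LF_Rehearsal = 43; LS_Rehearsal = 43−10 = 33
LF_Staff briefing = LS_Rehearsal = 33; LS_Staff briefing = 33−13 = 20
LF_Ticketing = LS_Rehearsal = 33; LS_Ticketing = 33−3 = 30
LF_Marketing push = LS_Rehearsal = 33; LS_Marketing push = 33−12 = 21
LF_Stage build = LS_Rehearsal = 33; LS_Stage build = 33−6 = 27
LF_AV setup = LS_Staff briefing = 20; LS_AV setup = 20−13 = 7
LF_Catering order = LS_AV setup = 7; LS_Catering order = 7−7 = 0
LF_Permits = min(LS_Stage build=27, LS_Marketing push=21, LS_Staff briefing=20) = 20; LS_Permits = 20−9 = 11
LF_Vendor contracts = min(LS_AV setup=7, LS_Ticketing=30) = 7; LS_Vendor contracts = 7−5 = 2
LF_Venue booking = min(LS_Marketing push=21, LS_Ticketing=30, LS_Rehearsal=33) = 21; LS_Venue booking = 21−12 = 9
Slack_Permits = LS_Permits − ES_Permits = 11 − 0 = 11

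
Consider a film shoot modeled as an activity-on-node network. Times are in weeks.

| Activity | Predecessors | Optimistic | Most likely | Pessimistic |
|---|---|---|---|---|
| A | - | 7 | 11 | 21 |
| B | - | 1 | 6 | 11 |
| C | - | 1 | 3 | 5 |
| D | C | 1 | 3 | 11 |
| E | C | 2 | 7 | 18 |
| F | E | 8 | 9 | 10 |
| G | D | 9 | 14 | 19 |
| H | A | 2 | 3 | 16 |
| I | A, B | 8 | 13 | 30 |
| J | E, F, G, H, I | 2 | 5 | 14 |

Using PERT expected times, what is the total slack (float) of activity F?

te_A = (7 + 4·11 + 21)/6 = 72/6 = 12
te_B = (1 + 4·6 + 11)/6 = 36/6 = 6
te_C = (1 + 4·3 + 5)/6 = 18/6 = 3
te_D = (1 + 4·3 + 11)/6 = 24/6 = 4
te_E = (2 + 4·7 + 18)/6 = 48/6 = 8
te_F = (8 + 4·9 + 10)/6 = 54/6 = 9
te_G = (9 + 4·14 + 19)/6 = 84/6 = 14
te_H = (2 + 4·3 + 16)/6 = 30/6 = 5
te_I = (8 + 4·13 + 30)/6 = 90/6 = 15
te_J = (2 + 4·5 + 14)/6 = 36/6 = 6

Forward pass:
ES_A = 0; EF_A = 12
ES_B = 0; EF_B = 6
ES_C = 0; EF_C = 3
ES_D = 3; EF_D = 3+4 = 7
ES_E = 3; EF_E = 3+8 = 11
ES_F = 11; EF_F = 11+9 = 20
ES_G = 7; EF_G = 7+14 = 21
ES_H = 12; EF_H = 12+5 = 17
ES_I = max(EF_A=12, EF_B=6) = 12; EF_I = 12+15 = 27
ES_J = max(EF_E=11, EF_F=20, EF_G=21, EF_H=17, EF_I=27) = 27; EF_J = 27+6 = 33
Expected project duration μ = 33 weeks. Critical path: A → I → J.

Backward pass:
LF_J = 33; LS_J = 33−6 = 27
LF_I = LS_J = 27; LS_I = 27−15 = 12
LF_H = LS_J = 27; LS_H = 27−5 = 22
LF_G = LS_J = 27; LS_G = 27−14 = 13
LF_F = LS_J = 27; LS_F = 27−9 = 18
LF_E = min(LS_F=18, LS_J=27) = 18; LS_E = 18−8 = 10
LF_D = LS_G = 13; LS_D = 13−4 = 9
LF_C = min(LS_D=9, LS_E=10) = 9; LS_C = 9−3 = 6
LF_B = LS_I = 12; LS_B = 12−6 = 6
LF_A = min(LS_H=22, LS_I=12) = 12; LS_A = 12−12 = 0
Slack_F = LS_F − ES_F = 18 − 11 = 7

7 weeks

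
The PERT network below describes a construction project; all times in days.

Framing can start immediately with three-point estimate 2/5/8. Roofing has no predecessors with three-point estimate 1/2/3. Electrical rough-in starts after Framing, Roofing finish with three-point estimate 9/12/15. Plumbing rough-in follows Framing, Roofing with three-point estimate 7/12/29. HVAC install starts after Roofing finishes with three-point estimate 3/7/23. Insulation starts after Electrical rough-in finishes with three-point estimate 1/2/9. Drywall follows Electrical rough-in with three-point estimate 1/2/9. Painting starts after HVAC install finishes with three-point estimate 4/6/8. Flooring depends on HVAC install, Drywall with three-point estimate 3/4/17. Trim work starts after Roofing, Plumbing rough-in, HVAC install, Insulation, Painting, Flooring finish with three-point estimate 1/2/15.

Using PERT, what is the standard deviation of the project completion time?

3.83 days

te_Framing = (2 + 4·5 + 8)/6 = 30/6 = 5; σ²_Framing = ((8−2)/6)² = 1.000
te_Roofing = (1 + 4·2 + 3)/6 = 12/6 = 2; σ²_Roofing = ((3−1)/6)² = 0.111
te_Electrical rough-in = (9 + 4·12 + 15)/6 = 72/6 = 12; σ²_Electrical rough-in = ((15−9)/6)² = 1.000
te_Plumbing rough-in = (7 + 4·12 + 29)/6 = 84/6 = 14; σ²_Plumbing rough-in = ((29−7)/6)² = 13.444
te_HVAC install = (3 + 4·7 + 23)/6 = 54/6 = 9; σ²_HVAC install = ((23−3)/6)² = 11.111
te_Insulation = (1 + 4·2 + 9)/6 = 18/6 = 3; σ²_Insulation = ((9−1)/6)² = 1.778
te_Drywall = (1 + 4·2 + 9)/6 = 18/6 = 3; σ²_Drywall = ((9−1)/6)² = 1.778
te_Painting = (4 + 4·6 + 8)/6 = 36/6 = 6; σ²_Painting = ((8−4)/6)² = 0.444
te_Flooring = (3 + 4·4 + 17)/6 = 36/6 = 6; σ²_Flooring = ((17−3)/6)² = 5.444
te_Trim work = (1 + 4·2 + 15)/6 = 24/6 = 4; σ²_Trim work = ((15−1)/6)² = 5.444

Forward pass:
ES_Framing = 0; EF_Framing = 5
ES_Roofing = 0; EF_Roofing = 2
ES_Electrical rough-in = max(EF_Framing=5, EF_Roofing=2) = 5; EF_Electrical rough-in = 5+12 = 17
ES_Plumbing rough-in = max(EF_Framing=5, EF_Roofing=2) = 5; EF_Plumbing rough-in = 5+14 = 19
ES_HVAC install = 2; EF_HVAC install = 2+9 = 11
ES_Insulation = 17; EF_Insulation = 17+3 = 20
ES_Drywall = 17; EF_Drywall = 17+3 = 20
ES_Painting = 11; EF_Painting = 11+6 = 17
ES_Flooring = max(EF_HVAC install=11, EF_Drywall=20) = 20; EF_Flooring = 20+6 = 26
ES_Trim work = max(EF_Roofing=2, EF_Plumbing rough-in=19, EF_HVAC install=11, EF_Insulation=20, EF_Painting=17, EF_Flooring=26) = 26; EF_Trim work = 26+4 = 30
Expected project duration μ = 30 days. Critical path: Framing → Electrical rough-in → Drywall → Flooring → Trim work.

Variance along critical path = 1.000 + 1.000 + 1.778 + 5.444 + 5.444 = 14.667
σ = √14.667 = 3.830 days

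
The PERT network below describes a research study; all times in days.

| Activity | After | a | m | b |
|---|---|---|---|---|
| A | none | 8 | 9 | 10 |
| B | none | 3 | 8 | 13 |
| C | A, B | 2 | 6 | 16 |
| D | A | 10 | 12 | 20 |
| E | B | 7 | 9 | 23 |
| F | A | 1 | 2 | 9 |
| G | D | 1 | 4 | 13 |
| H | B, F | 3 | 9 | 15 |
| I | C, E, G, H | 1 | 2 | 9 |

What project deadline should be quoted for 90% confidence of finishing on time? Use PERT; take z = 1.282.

te_A = (8 + 4·9 + 10)/6 = 54/6 = 9; σ²_A = ((10−8)/6)² = 0.111
te_B = (3 + 4·8 + 13)/6 = 48/6 = 8; σ²_B = ((13−3)/6)² = 2.778
te_C = (2 + 4·6 + 16)/6 = 42/6 = 7; σ²_C = ((16−2)/6)² = 5.444
te_D = (10 + 4·12 + 20)/6 = 78/6 = 13; σ²_D = ((20−10)/6)² = 2.778
te_E = (7 + 4·9 + 23)/6 = 66/6 = 11; σ²_E = ((23−7)/6)² = 7.111
te_F = (1 + 4·2 + 9)/6 = 18/6 = 3; σ²_F = ((9−1)/6)² = 1.778
te_G = (1 + 4·4 + 13)/6 = 30/6 = 5; σ²_G = ((13−1)/6)² = 4.000
te_H = (3 + 4·9 + 15)/6 = 54/6 = 9; σ²_H = ((15−3)/6)² = 4.000
te_I = (1 + 4·2 + 9)/6 = 18/6 = 3; σ²_I = ((9−1)/6)² = 1.778

Forward pass:
ES_A = 0; EF_A = 9
ES_B = 0; EF_B = 8
ES_C = max(EF_A=9, EF_B=8) = 9; EF_C = 9+7 = 16
ES_D = 9; EF_D = 9+13 = 22
ES_E = 8; EF_E = 8+11 = 19
ES_F = 9; EF_F = 9+3 = 12
ES_G = 22; EF_G = 22+5 = 27
ES_H = max(EF_B=8, EF_F=12) = 12; EF_H = 12+9 = 21
ES_I = max(EF_C=16, EF_E=19, EF_G=27, EF_H=21) = 27; EF_I = 27+3 = 30
Expected project duration μ = 30 days. Critical path: A → D → G → I.

Variance along critical path = 0.111 + 2.778 + 4.000 + 1.778 = 8.667; σ = 2.944 days.
D = μ + z·σ = 30 + 1.282·2.944 = 33.8 days

33.8 days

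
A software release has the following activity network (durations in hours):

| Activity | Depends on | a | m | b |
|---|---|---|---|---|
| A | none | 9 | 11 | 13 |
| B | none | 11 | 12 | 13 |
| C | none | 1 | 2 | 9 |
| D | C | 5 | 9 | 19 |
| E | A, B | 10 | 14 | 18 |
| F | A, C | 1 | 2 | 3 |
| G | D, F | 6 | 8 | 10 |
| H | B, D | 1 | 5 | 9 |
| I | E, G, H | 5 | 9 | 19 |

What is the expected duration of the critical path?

36 hours

te_A = (9 + 4·11 + 13)/6 = 66/6 = 11
te_B = (11 + 4·12 + 13)/6 = 72/6 = 12
te_C = (1 + 4·2 + 9)/6 = 18/6 = 3
te_D = (5 + 4·9 + 19)/6 = 60/6 = 10
te_E = (10 + 4·14 + 18)/6 = 84/6 = 14
te_F = (1 + 4·2 + 3)/6 = 12/6 = 2
te_G = (6 + 4·8 + 10)/6 = 48/6 = 8
te_H = (1 + 4·5 + 9)/6 = 30/6 = 5
te_I = (5 + 4·9 + 19)/6 = 60/6 = 10

Forward pass:
ES_A = 0; EF_A = 11
ES_B = 0; EF_B = 12
ES_C = 0; EF_C = 3
ES_D = 3; EF_D = 3+10 = 13
ES_E = max(EF_A=11, EF_B=12) = 12; EF_E = 12+14 = 26
ES_F = max(EF_A=11, EF_C=3) = 11; EF_F = 11+2 = 13
ES_G = max(EF_D=13, EF_F=13) = 13; EF_G = 13+8 = 21
ES_H = max(EF_B=12, EF_D=13) = 13; EF_H = 13+5 = 18
ES_I = max(EF_E=26, EF_G=21, EF_H=18) = 26; EF_I = 26+10 = 36
Expected project duration μ = 36 hours. Critical path: B → E → I.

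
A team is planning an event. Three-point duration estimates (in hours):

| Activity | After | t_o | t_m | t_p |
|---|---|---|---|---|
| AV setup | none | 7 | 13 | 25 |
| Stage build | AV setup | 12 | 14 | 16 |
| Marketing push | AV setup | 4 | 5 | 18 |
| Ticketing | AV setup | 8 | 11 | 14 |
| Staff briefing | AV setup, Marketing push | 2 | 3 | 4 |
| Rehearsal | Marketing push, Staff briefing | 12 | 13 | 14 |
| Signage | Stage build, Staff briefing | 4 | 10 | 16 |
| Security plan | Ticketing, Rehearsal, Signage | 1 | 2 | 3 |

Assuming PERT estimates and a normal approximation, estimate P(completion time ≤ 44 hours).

te_AV setup = (7 + 4·13 + 25)/6 = 84/6 = 14; σ²_AV setup = ((25−7)/6)² = 9.000
te_Stage build = (12 + 4·14 + 16)/6 = 84/6 = 14; σ²_Stage build = ((16−12)/6)² = 0.444
te_Marketing push = (4 + 4·5 + 18)/6 = 42/6 = 7; σ²_Marketing push = ((18−4)/6)² = 5.444
te_Ticketing = (8 + 4·11 + 14)/6 = 66/6 = 11; σ²_Ticketing = ((14−8)/6)² = 1.000
te_Staff briefing = (2 + 4·3 + 4)/6 = 18/6 = 3; σ²_Staff briefing = ((4−2)/6)² = 0.111
te_Rehearsal = (12 + 4·13 + 14)/6 = 78/6 = 13; σ²_Rehearsal = ((14−12)/6)² = 0.111
te_Signage = (4 + 4·10 + 16)/6 = 60/6 = 10; σ²_Signage = ((16−4)/6)² = 4.000
te_Security plan = (1 + 4·2 + 3)/6 = 12/6 = 2; σ²_Security plan = ((3−1)/6)² = 0.111

Forward pass:
ES_AV setup = 0; EF_AV setup = 14
ES_Stage build = 14; EF_Stage build = 14+14 = 28
ES_Marketing push = 14; EF_Marketing push = 14+7 = 21
ES_Ticketing = 14; EF_Ticketing = 14+11 = 25
ES_Staff briefing = max(EF_AV setup=14, EF_Marketing push=21) = 21; EF_Staff briefing = 21+3 = 24
ES_Rehearsal = max(EF_Marketing push=21, EF_Staff briefing=24) = 24; EF_Rehearsal = 24+13 = 37
ES_Signage = max(EF_Stage build=28, EF_Staff briefing=24) = 28; EF_Signage = 28+10 = 38
ES_Security plan = max(EF_Ticketing=25, EF_Rehearsal=37, EF_Signage=38) = 38; EF_Security plan = 38+2 = 40
Expected project duration μ = 40 hours. Critical path: AV setup → Stage build → Signage → Security plan.

Variance along critical path = 9.000 + 0.444 + 4.000 + 0.111 = 13.556; σ = √13.556 = 3.682 hours.
Z = (44 − 40) / 3.682 = 1.086
P(T ≤ 44) = Φ(1.086) ≈ 0.861

0.861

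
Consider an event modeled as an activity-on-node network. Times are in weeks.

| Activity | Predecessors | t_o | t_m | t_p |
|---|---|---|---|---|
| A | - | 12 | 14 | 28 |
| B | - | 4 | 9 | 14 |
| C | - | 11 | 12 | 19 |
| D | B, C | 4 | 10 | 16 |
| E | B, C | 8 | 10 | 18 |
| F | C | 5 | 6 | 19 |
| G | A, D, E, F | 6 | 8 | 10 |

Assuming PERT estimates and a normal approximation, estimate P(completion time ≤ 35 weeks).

te_A = (12 + 4·14 + 28)/6 = 96/6 = 16; σ²_A = ((28−12)/6)² = 7.111
te_B = (4 + 4·9 + 14)/6 = 54/6 = 9; σ²_B = ((14−4)/6)² = 2.778
te_C = (11 + 4·12 + 19)/6 = 78/6 = 13; σ²_C = ((19−11)/6)² = 1.778
te_D = (4 + 4·10 + 16)/6 = 60/6 = 10; σ²_D = ((16−4)/6)² = 4.000
te_E = (8 + 4·10 + 18)/6 = 66/6 = 11; σ²_E = ((18−8)/6)² = 2.778
te_F = (5 + 4·6 + 19)/6 = 48/6 = 8; σ²_F = ((19−5)/6)² = 5.444
te_G = (6 + 4·8 + 10)/6 = 48/6 = 8; σ²_G = ((10−6)/6)² = 0.444

Forward pass:
ES_A = 0; EF_A = 16
ES_B = 0; EF_B = 9
ES_C = 0; EF_C = 13
ES_D = max(EF_B=9, EF_C=13) = 13; EF_D = 13+10 = 23
ES_E = max(EF_B=9, EF_C=13) = 13; EF_E = 13+11 = 24
ES_F = 13; EF_F = 13+8 = 21
ES_G = max(EF_A=16, EF_D=23, EF_E=24, EF_F=21) = 24; EF_G = 24+8 = 32
Expected project duration μ = 32 weeks. Critical path: C → E → G.

Variance along critical path = 1.778 + 2.778 + 0.444 = 5.000; σ = √5.000 = 2.236 weeks.
Z = (35 − 32) / 2.236 = 1.342
P(T ≤ 35) = Φ(1.342) ≈ 0.910

0.910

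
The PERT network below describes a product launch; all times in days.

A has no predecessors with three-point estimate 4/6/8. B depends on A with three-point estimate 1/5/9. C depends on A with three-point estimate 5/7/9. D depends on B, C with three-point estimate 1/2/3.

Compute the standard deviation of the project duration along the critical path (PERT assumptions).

te_A = (4 + 4·6 + 8)/6 = 36/6 = 6; σ²_A = ((8−4)/6)² = 0.444
te_B = (1 + 4·5 + 9)/6 = 30/6 = 5; σ²_B = ((9−1)/6)² = 1.778
te_C = (5 + 4·7 + 9)/6 = 42/6 = 7; σ²_C = ((9−5)/6)² = 0.444
te_D = (1 + 4·2 + 3)/6 = 12/6 = 2; σ²_D = ((3−1)/6)² = 0.111

Forward pass:
ES_A = 0; EF_A = 6
ES_B = 6; EF_B = 6+5 = 11
ES_C = 6; EF_C = 6+7 = 13
ES_D = max(EF_B=11, EF_C=13) = 13; EF_D = 13+2 = 15
Expected project duration μ = 15 days. Critical path: A → C → D.

Variance along critical path = 0.444 + 0.444 + 0.111 = 1.000
σ = √1.000 = 1.000 days

1.00 days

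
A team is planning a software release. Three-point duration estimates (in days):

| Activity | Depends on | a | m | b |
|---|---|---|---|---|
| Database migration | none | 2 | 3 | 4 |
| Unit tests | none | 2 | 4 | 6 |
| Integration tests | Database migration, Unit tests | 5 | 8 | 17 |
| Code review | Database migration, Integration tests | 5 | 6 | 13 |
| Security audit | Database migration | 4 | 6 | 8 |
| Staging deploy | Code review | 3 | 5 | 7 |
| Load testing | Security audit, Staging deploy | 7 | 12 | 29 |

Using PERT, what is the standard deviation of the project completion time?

te_Database migration = (2 + 4·3 + 4)/6 = 18/6 = 3; σ²_Database migration = ((4−2)/6)² = 0.111
te_Unit tests = (2 + 4·4 + 6)/6 = 24/6 = 4; σ²_Unit tests = ((6−2)/6)² = 0.444
te_Integration tests = (5 + 4·8 + 17)/6 = 54/6 = 9; σ²_Integration tests = ((17−5)/6)² = 4.000
te_Code review = (5 + 4·6 + 13)/6 = 42/6 = 7; σ²_Code review = ((13−5)/6)² = 1.778
te_Security audit = (4 + 4·6 + 8)/6 = 36/6 = 6; σ²_Security audit = ((8−4)/6)² = 0.444
te_Staging deploy = (3 + 4·5 + 7)/6 = 30/6 = 5; σ²_Staging deploy = ((7−3)/6)² = 0.444
te_Load testing = (7 + 4·12 + 29)/6 = 84/6 = 14; σ²_Load testing = ((29−7)/6)² = 13.444

Forward pass:
ES_Database migration = 0; EF_Database migration = 3
ES_Unit tests = 0; EF_Unit tests = 4
ES_Integration tests = max(EF_Database migration=3, EF_Unit tests=4) = 4; EF_Integration tests = 4+9 = 13
ES_Code review = max(EF_Database migration=3, EF_Integration tests=13) = 13; EF_Code review = 13+7 = 20
ES_Security audit = 3; EF_Security audit = 3+6 = 9
ES_Staging deploy = 20; EF_Staging deploy = 20+5 = 25
ES_Load testing = max(EF_Security audit=9, EF_Staging deploy=25) = 25; EF_Load testing = 25+14 = 39
Expected project duration μ = 39 days. Critical path: Unit tests → Integration tests → Code review → Staging deploy → Load testing.

Variance along critical path = 0.444 + 4.000 + 1.778 + 0.444 + 13.444 = 20.111
σ = √20.111 = 4.485 days

4.48 days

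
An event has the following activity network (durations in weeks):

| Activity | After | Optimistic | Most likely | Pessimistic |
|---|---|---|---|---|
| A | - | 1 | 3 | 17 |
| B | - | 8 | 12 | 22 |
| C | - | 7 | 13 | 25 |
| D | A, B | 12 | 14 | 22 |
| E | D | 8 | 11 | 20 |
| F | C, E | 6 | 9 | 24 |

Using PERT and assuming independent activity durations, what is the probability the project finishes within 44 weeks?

0.064

te_A = (1 + 4·3 + 17)/6 = 30/6 = 5; σ²_A = ((17−1)/6)² = 7.111
te_B = (8 + 4·12 + 22)/6 = 78/6 = 13; σ²_B = ((22−8)/6)² = 5.444
te_C = (7 + 4·13 + 25)/6 = 84/6 = 14; σ²_C = ((25−7)/6)² = 9.000
te_D = (12 + 4·14 + 22)/6 = 90/6 = 15; σ²_D = ((22−12)/6)² = 2.778
te_E = (8 + 4·11 + 20)/6 = 72/6 = 12; σ²_E = ((20−8)/6)² = 4.000
te_F = (6 + 4·9 + 24)/6 = 66/6 = 11; σ²_F = ((24−6)/6)² = 9.000

Forward pass:
ES_A = 0; EF_A = 5
ES_B = 0; EF_B = 13
ES_C = 0; EF_C = 14
ES_D = max(EF_A=5, EF_B=13) = 13; EF_D = 13+15 = 28
ES_E = 28; EF_E = 28+12 = 40
ES_F = max(EF_C=14, EF_E=40) = 40; EF_F = 40+11 = 51
Expected project duration μ = 51 weeks. Critical path: B → D → E → F.

Variance along critical path = 5.444 + 2.778 + 4.000 + 9.000 = 21.222; σ = √21.222 = 4.607 weeks.
Z = (44 − 51) / 4.607 = -1.520
P(T ≤ 44) = Φ(-1.520) ≈ 0.064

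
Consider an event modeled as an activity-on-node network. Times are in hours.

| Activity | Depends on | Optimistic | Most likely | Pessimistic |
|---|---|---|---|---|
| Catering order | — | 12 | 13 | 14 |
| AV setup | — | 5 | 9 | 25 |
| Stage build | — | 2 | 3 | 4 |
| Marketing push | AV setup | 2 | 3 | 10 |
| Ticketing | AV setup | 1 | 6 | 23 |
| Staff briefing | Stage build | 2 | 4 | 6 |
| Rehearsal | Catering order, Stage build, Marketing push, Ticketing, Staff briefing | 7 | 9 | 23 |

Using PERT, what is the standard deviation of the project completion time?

te_Catering order = (12 + 4·13 + 14)/6 = 78/6 = 13; σ²_Catering order = ((14−12)/6)² = 0.111
te_AV setup = (5 + 4·9 + 25)/6 = 66/6 = 11; σ²_AV setup = ((25−5)/6)² = 11.111
te_Stage build = (2 + 4·3 + 4)/6 = 18/6 = 3; σ²_Stage build = ((4−2)/6)² = 0.111
te_Marketing push = (2 + 4·3 + 10)/6 = 24/6 = 4; σ²_Marketing push = ((10−2)/6)² = 1.778
te_Ticketing = (1 + 4·6 + 23)/6 = 48/6 = 8; σ²_Ticketing = ((23−1)/6)² = 13.444
te_Staff briefing = (2 + 4·4 + 6)/6 = 24/6 = 4; σ²_Staff briefing = ((6−2)/6)² = 0.444
te_Rehearsal = (7 + 4·9 + 23)/6 = 66/6 = 11; σ²_Rehearsal = ((23−7)/6)² = 7.111

Forward pass:
ES_Catering order = 0; EF_Catering order = 13
ES_AV setup = 0; EF_AV setup = 11
ES_Stage build = 0; EF_Stage build = 3
ES_Marketing push = 11; EF_Marketing push = 11+4 = 15
ES_Ticketing = 11; EF_Ticketing = 11+8 = 19
ES_Staff briefing = 3; EF_Staff briefing = 3+4 = 7
ES_Rehearsal = max(EF_Catering order=13, EF_Stage build=3, EF_Marketing push=15, EF_Ticketing=19, EF_Staff briefing=7) = 19; EF_Rehearsal = 19+11 = 30
Expected project duration μ = 30 hours. Critical path: AV setup → Ticketing → Rehearsal.

Variance along critical path = 11.111 + 13.444 + 7.111 = 31.667
σ = √31.667 = 5.627 hours

5.63 hours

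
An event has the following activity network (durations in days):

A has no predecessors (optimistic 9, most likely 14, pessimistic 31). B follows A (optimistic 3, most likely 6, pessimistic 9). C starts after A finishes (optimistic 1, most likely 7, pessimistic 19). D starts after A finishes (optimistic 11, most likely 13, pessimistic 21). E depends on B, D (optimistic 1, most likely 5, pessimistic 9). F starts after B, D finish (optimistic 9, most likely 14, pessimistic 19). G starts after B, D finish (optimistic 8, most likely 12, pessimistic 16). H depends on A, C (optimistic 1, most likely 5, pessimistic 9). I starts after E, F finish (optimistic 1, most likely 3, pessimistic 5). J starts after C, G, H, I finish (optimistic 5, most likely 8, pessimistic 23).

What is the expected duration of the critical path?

57 days

te_A = (9 + 4·14 + 31)/6 = 96/6 = 16
te_B = (3 + 4·6 + 9)/6 = 36/6 = 6
te_C = (1 + 4·7 + 19)/6 = 48/6 = 8
te_D = (11 + 4·13 + 21)/6 = 84/6 = 14
te_E = (1 + 4·5 + 9)/6 = 30/6 = 5
te_F = (9 + 4·14 + 19)/6 = 84/6 = 14
te_G = (8 + 4·12 + 16)/6 = 72/6 = 12
te_H = (1 + 4·5 + 9)/6 = 30/6 = 5
te_I = (1 + 4·3 + 5)/6 = 18/6 = 3
te_J = (5 + 4·8 + 23)/6 = 60/6 = 10

Forward pass:
ES_A = 0; EF_A = 16
ES_B = 16; EF_B = 16+6 = 22
ES_C = 16; EF_C = 16+8 = 24
ES_D = 16; EF_D = 16+14 = 30
ES_E = max(EF_B=22, EF_D=30) = 30; EF_E = 30+5 = 35
ES_F = max(EF_B=22, EF_D=30) = 30; EF_F = 30+14 = 44
ES_G = max(EF_B=22, EF_D=30) = 30; EF_G = 30+12 = 42
ES_H = max(EF_A=16, EF_C=24) = 24; EF_H = 24+5 = 29
ES_I = max(EF_E=35, EF_F=44) = 44; EF_I = 44+3 = 47
ES_J = max(EF_C=24, EF_G=42, EF_H=29, EF_I=47) = 47; EF_J = 47+10 = 57
Expected project duration μ = 57 days. Critical path: A → D → F → I → J.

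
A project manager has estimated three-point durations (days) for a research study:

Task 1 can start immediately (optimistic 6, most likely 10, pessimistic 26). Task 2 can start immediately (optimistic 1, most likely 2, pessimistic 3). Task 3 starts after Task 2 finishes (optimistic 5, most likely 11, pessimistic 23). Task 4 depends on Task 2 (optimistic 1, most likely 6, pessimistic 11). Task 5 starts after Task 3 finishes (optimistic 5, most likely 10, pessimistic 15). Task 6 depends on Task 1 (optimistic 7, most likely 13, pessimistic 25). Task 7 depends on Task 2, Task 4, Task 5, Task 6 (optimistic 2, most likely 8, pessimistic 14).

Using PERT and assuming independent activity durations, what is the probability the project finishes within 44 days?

te_Task 1 = (6 + 4·10 + 26)/6 = 72/6 = 12; σ²_Task 1 = ((26−6)/6)² = 11.111
te_Task 2 = (1 + 4·2 + 3)/6 = 12/6 = 2; σ²_Task 2 = ((3−1)/6)² = 0.111
te_Task 3 = (5 + 4·11 + 23)/6 = 72/6 = 12; σ²_Task 3 = ((23−5)/6)² = 9.000
te_Task 4 = (1 + 4·6 + 11)/6 = 36/6 = 6; σ²_Task 4 = ((11−1)/6)² = 2.778
te_Task 5 = (5 + 4·10 + 15)/6 = 60/6 = 10; σ²_Task 5 = ((15−5)/6)² = 2.778
te_Task 6 = (7 + 4·13 + 25)/6 = 84/6 = 14; σ²_Task 6 = ((25−7)/6)² = 9.000
te_Task 7 = (2 + 4·8 + 14)/6 = 48/6 = 8; σ²_Task 7 = ((14−2)/6)² = 4.000

Forward pass:
ES_Task 1 = 0; EF_Task 1 = 12
ES_Task 2 = 0; EF_Task 2 = 2
ES_Task 3 = 2; EF_Task 3 = 2+12 = 14
ES_Task 4 = 2; EF_Task 4 = 2+6 = 8
ES_Task 5 = 14; EF_Task 5 = 14+10 = 24
ES_Task 6 = 12; EF_Task 6 = 12+14 = 26
ES_Task 7 = max(EF_Task 2=2, EF_Task 4=8, EF_Task 5=24, EF_Task 6=26) = 26; EF_Task 7 = 26+8 = 34
Expected project duration μ = 34 days. Critical path: Task 1 → Task 6 → Task 7.

Variance along critical path = 11.111 + 9.000 + 4.000 = 24.111; σ = √24.111 = 4.910 days.
Z = (44 − 34) / 4.910 = 2.037
P(T ≤ 44) = Φ(2.037) ≈ 0.979

0.979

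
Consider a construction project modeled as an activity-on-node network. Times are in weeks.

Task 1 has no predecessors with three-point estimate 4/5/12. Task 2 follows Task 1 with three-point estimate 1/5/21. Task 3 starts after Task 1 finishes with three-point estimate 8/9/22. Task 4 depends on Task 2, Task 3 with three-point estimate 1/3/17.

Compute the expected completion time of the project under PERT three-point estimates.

22 weeks

te_Task 1 = (4 + 4·5 + 12)/6 = 36/6 = 6
te_Task 2 = (1 + 4·5 + 21)/6 = 42/6 = 7
te_Task 3 = (8 + 4·9 + 22)/6 = 66/6 = 11
te_Task 4 = (1 + 4·3 + 17)/6 = 30/6 = 5

Forward pass:
ES_Task 1 = 0; EF_Task 1 = 6
ES_Task 2 = 6; EF_Task 2 = 6+7 = 13
ES_Task 3 = 6; EF_Task 3 = 6+11 = 17
ES_Task 4 = max(EF_Task 2=13, EF_Task 3=17) = 17; EF_Task 4 = 17+5 = 22
Expected project duration μ = 22 weeks. Critical path: Task 1 → Task 3 → Task 4.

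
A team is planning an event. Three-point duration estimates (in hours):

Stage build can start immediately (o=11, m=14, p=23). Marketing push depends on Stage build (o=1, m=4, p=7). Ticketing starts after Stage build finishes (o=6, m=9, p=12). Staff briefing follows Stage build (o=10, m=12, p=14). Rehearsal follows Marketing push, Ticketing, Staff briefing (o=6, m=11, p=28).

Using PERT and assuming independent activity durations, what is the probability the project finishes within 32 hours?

te_Stage build = (11 + 4·14 + 23)/6 = 90/6 = 15; σ²_Stage build = ((23−11)/6)² = 4.000
te_Marketing push = (1 + 4·4 + 7)/6 = 24/6 = 4; σ²_Marketing push = ((7−1)/6)² = 1.000
te_Ticketing = (6 + 4·9 + 12)/6 = 54/6 = 9; σ²_Ticketing = ((12−6)/6)² = 1.000
te_Staff briefing = (10 + 4·12 + 14)/6 = 72/6 = 12; σ²_Staff briefing = ((14−10)/6)² = 0.444
te_Rehearsal = (6 + 4·11 + 28)/6 = 78/6 = 13; σ²_Rehearsal = ((28−6)/6)² = 13.444

Forward pass:
ES_Stage build = 0; EF_Stage build = 15
ES_Marketing push = 15; EF_Marketing push = 15+4 = 19
ES_Ticketing = 15; EF_Ticketing = 15+9 = 24
ES_Staff briefing = 15; EF_Staff briefing = 15+12 = 27
ES_Rehearsal = max(EF_Marketing push=19, EF_Ticketing=24, EF_Staff briefing=27) = 27; EF_Rehearsal = 27+13 = 40
Expected project duration μ = 40 hours. Critical path: Stage build → Staff briefing → Rehearsal.

Variance along critical path = 4.000 + 0.444 + 13.444 = 17.889; σ = √17.889 = 4.230 hours.
Z = (32 − 40) / 4.230 = -1.891
P(T ≤ 32) = Φ(-1.891) ≈ 0.029

0.029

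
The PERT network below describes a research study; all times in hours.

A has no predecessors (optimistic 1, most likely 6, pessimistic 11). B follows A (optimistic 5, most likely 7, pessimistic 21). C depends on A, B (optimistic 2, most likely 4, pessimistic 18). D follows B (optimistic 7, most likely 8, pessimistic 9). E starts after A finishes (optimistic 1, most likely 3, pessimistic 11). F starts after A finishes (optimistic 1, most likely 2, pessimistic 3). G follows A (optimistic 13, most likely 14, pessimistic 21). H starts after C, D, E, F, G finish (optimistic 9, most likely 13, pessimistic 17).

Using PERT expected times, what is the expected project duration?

36 hours

te_A = (1 + 4·6 + 11)/6 = 36/6 = 6
te_B = (5 + 4·7 + 21)/6 = 54/6 = 9
te_C = (2 + 4·4 + 18)/6 = 36/6 = 6
te_D = (7 + 4·8 + 9)/6 = 48/6 = 8
te_E = (1 + 4·3 + 11)/6 = 24/6 = 4
te_F = (1 + 4·2 + 3)/6 = 12/6 = 2
te_G = (13 + 4·14 + 21)/6 = 90/6 = 15
te_H = (9 + 4·13 + 17)/6 = 78/6 = 13

Forward pass:
ES_A = 0; EF_A = 6
ES_B = 6; EF_B = 6+9 = 15
ES_C = max(EF_A=6, EF_B=15) = 15; EF_C = 15+6 = 21
ES_D = 15; EF_D = 15+8 = 23
ES_E = 6; EF_E = 6+4 = 10
ES_F = 6; EF_F = 6+2 = 8
ES_G = 6; EF_G = 6+15 = 21
ES_H = max(EF_C=21, EF_D=23, EF_E=10, EF_F=8, EF_G=21) = 23; EF_H = 23+13 = 36
Expected project duration μ = 36 hours. Critical path: A → B → D → H.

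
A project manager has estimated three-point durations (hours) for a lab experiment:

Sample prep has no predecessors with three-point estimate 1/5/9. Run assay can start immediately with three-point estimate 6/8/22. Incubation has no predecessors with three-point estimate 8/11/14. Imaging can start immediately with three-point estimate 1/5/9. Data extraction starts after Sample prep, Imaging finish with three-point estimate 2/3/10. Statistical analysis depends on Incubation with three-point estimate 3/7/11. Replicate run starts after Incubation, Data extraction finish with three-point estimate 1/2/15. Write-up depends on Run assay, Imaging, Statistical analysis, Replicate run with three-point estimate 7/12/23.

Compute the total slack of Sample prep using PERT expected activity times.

te_Sample prep = (1 + 4·5 + 9)/6 = 30/6 = 5
te_Run assay = (6 + 4·8 + 22)/6 = 60/6 = 10
te_Incubation = (8 + 4·11 + 14)/6 = 66/6 = 11
te_Imaging = (1 + 4·5 + 9)/6 = 30/6 = 5
te_Data extraction = (2 + 4·3 + 10)/6 = 24/6 = 4
te_Statistical analysis = (3 + 4·7 + 11)/6 = 42/6 = 7
te_Replicate run = (1 + 4·2 + 15)/6 = 24/6 = 4
te_Write-up = (7 + 4·12 + 23)/6 = 78/6 = 13

Forward pass:
ES_Sample prep = 0; EF_Sample prep = 5
ES_Run assay = 0; EF_Run assay = 10
ES_Incubation = 0; EF_Incubation = 11
ES_Imaging = 0; EF_Imaging = 5
ES_Data extraction = max(EF_Sample prep=5, EF_Imaging=5) = 5; EF_Data extraction = 5+4 = 9
ES_Statistical analysis = 11; EF_Statistical analysis = 11+7 = 18
ES_Replicate run = max(EF_Incubation=11, EF_Data extraction=9) = 11; EF_Replicate run = 11+4 = 15
ES_Write-up = max(EF_Run assay=10, EF_Imaging=5, EF_Statistical analysis=18, EF_Replicate run=15) = 18; EF_Write-up = 18+13 = 31
Expected project duration μ = 31 hours. Critical path: Incubation → Statistical analysis → Write-up.

Backward pass:
LF_Write-up = 31; LS_Write-up = 31−13 = 18
LF_Replicate run = LS_Write-up = 18; LS_Replicate run = 18−4 = 14
LF_Statistical analysis = LS_Write-up = 18; LS_Statistical analysis = 18−7 = 11
LF_Data extraction = LS_Replicate run = 14; LS_Data extraction = 14−4 = 10
LF_Imaging = min(LS_Data extraction=10, LS_Write-up=18) = 10; LS_Imaging = 10−5 = 5
LF_Incubation = min(LS_Statistical analysis=11, LS_Replicate run=14) = 11; LS_Incubation = 11−11 = 0
LF_Run assay = LS_Write-up = 18; LS_Run assay = 18−10 = 8
LF_Sample prep = LS_Data extraction = 10; LS_Sample prep = 10−5 = 5
Slack_Sample prep = LS_Sample prep − ES_Sample prep = 5 − 0 = 5

5 hours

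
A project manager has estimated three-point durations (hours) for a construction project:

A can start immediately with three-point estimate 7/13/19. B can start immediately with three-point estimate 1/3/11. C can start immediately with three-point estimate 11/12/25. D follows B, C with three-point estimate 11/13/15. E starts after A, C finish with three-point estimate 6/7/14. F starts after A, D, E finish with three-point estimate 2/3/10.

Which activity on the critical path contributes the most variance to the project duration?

C

te_A = (7 + 4·13 + 19)/6 = 78/6 = 13; σ²_A = ((19−7)/6)² = 4.000
te_B = (1 + 4·3 + 11)/6 = 24/6 = 4; σ²_B = ((11−1)/6)² = 2.778
te_C = (11 + 4·12 + 25)/6 = 84/6 = 14; σ²_C = ((25−11)/6)² = 5.444
te_D = (11 + 4·13 + 15)/6 = 78/6 = 13; σ²_D = ((15−11)/6)² = 0.444
te_E = (6 + 4·7 + 14)/6 = 48/6 = 8; σ²_E = ((14−6)/6)² = 1.778
te_F = (2 + 4·3 + 10)/6 = 24/6 = 4; σ²_F = ((10−2)/6)² = 1.778

Forward pass:
ES_A = 0; EF_A = 13
ES_B = 0; EF_B = 4
ES_C = 0; EF_C = 14
ES_D = max(EF_B=4, EF_C=14) = 14; EF_D = 14+13 = 27
ES_E = max(EF_A=13, EF_C=14) = 14; EF_E = 14+8 = 22
ES_F = max(EF_A=13, EF_D=27, EF_E=22) = 27; EF_F = 27+4 = 31
Expected project duration μ = 31 hours. Critical path: C → D → F.

Variances on critical path: σ²_C=5.444, σ²_D=0.444, σ²_F=1.778.
Largest is σ²_C = 5.444.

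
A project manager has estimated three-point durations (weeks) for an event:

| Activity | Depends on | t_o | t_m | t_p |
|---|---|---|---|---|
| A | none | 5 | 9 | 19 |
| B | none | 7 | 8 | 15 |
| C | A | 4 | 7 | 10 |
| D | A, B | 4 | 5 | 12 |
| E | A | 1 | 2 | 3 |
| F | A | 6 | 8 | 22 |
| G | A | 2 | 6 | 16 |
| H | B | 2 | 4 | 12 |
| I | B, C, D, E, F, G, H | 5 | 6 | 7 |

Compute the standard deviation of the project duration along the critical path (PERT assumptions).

3.56 weeks

te_A = (5 + 4·9 + 19)/6 = 60/6 = 10; σ²_A = ((19−5)/6)² = 5.444
te_B = (7 + 4·8 + 15)/6 = 54/6 = 9; σ²_B = ((15−7)/6)² = 1.778
te_C = (4 + 4·7 + 10)/6 = 42/6 = 7; σ²_C = ((10−4)/6)² = 1.000
te_D = (4 + 4·5 + 12)/6 = 36/6 = 6; σ²_D = ((12−4)/6)² = 1.778
te_E = (1 + 4·2 + 3)/6 = 12/6 = 2; σ²_E = ((3−1)/6)² = 0.111
te_F = (6 + 4·8 + 22)/6 = 60/6 = 10; σ²_F = ((22−6)/6)² = 7.111
te_G = (2 + 4·6 + 16)/6 = 42/6 = 7; σ²_G = ((16−2)/6)² = 5.444
te_H = (2 + 4·4 + 12)/6 = 30/6 = 5; σ²_H = ((12−2)/6)² = 2.778
te_I = (5 + 4·6 + 7)/6 = 36/6 = 6; σ²_I = ((7−5)/6)² = 0.111

Forward pass:
ES_A = 0; EF_A = 10
ES_B = 0; EF_B = 9
ES_C = 10; EF_C = 10+7 = 17
ES_D = max(EF_A=10, EF_B=9) = 10; EF_D = 10+6 = 16
ES_E = 10; EF_E = 10+2 = 12
ES_F = 10; EF_F = 10+10 = 20
ES_G = 10; EF_G = 10+7 = 17
ES_H = 9; EF_H = 9+5 = 14
ES_I = max(EF_B=9, EF_C=17, EF_D=16, EF_E=12, EF_F=20, EF_G=17, EF_H=14) = 20; EF_I = 20+6 = 26
Expected project duration μ = 26 weeks. Critical path: A → F → I.

Variance along critical path = 5.444 + 7.111 + 0.111 = 12.667
σ = √12.667 = 3.559 weeks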